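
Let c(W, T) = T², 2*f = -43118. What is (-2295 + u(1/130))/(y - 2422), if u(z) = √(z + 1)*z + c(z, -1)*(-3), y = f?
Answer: 2298/23981 - √17030/405278900 ≈ 0.095826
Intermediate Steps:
f = -21559 (f = (½)*(-43118) = -21559)
y = -21559
u(z) = -3 + z*√(1 + z) (u(z) = √(z + 1)*z + (-1)²*(-3) = √(1 + z)*z + 1*(-3) = z*√(1 + z) - 3 = -3 + z*√(1 + z))
(-2295 + u(1/130))/(y - 2422) = (-2295 + (-3 + √(1 + 1/130)/130))/(-21559 - 2422) = (-2295 + (-3 + √(1 + 1/130)/130))/(-23981) = (-2295 + (-3 + √(131/130)/130))*(-1/23981) = (-2295 + (-3 + (√17030/130)/130))*(-1/23981) = (-2295 + (-3 + √17030/16900))*(-1/23981) = (-2298 + √17030/16900)*(-1/23981) = 2298/23981 - √17030/405278900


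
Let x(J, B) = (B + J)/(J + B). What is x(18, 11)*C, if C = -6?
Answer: -6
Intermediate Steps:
x(J, B) = 1 (x(J, B) = (B + J)/(B + J) = 1)
x(18, 11)*C = 1*(-6) = -6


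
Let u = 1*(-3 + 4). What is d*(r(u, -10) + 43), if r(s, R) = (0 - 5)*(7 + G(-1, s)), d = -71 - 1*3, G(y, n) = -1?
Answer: -962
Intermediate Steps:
d = -74 (d = -71 - 3 = -74)
u = 1 (u = 1*1 = 1)
r(s, R) = -30 (r(s, R) = (0 - 5)*(7 - 1) = -5*6 = -30)
d*(r(u, -10) + 43) = -74*(-30 + 43) = -74*13 = -962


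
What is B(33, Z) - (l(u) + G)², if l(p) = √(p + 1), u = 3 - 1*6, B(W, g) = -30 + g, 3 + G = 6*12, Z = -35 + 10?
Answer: -4814 - 138*I*√2 ≈ -4814.0 - 195.16*I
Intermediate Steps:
Z = -25
G = 69 (G = -3 + 6*12 = -3 + 72 = 69)
u = -3 (u = 3 - 6 = -3)
l(p) = √(1 + p)
B(33, Z) - (l(u) + G)² = (-30 - 25) - (√(1 - 3) + 69)² = -55 - (√(-2) + 69)² = -55 - (I*√2 + 69)² = -55 - (69 + I*√2)²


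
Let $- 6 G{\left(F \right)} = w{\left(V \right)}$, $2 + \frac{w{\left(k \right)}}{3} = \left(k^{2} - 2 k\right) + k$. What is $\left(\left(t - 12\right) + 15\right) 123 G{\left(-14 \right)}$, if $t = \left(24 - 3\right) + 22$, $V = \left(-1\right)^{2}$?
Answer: $5658$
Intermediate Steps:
$V = 1$
$t = 43$ ($t = 21 + 22 = 43$)
$w{\left(k \right)} = -6 - 3 k + 3 k^{2}$ ($w{\left(k \right)} = -6 + 3 \left(\left(k^{2} - 2 k\right) + k\right) = -6 + 3 \left(k^{2} - k\right) = -6 + \left(- 3 k + 3 k^{2}\right) = -6 - 3 k + 3 k^{2}$)
$G{\left(F \right)} = 1$ ($G{\left(F \right)} = - \frac{-6 - 3 + 3 \cdot 1^{2}}{6} = - \frac{-6 - 3 + 3 \cdot 1}{6} = - \frac{-6 - 3 + 3}{6} = \left(- \frac{1}{6}\right) \left(-6\right) = 1$)
$\left(\left(t - 12\right) + 15\right) 123 G{\left(-14 \right)} = \left(\left(43 - 12\right) + 15\right) 123 \cdot 1 = \left(31 + 15\right) 123 \cdot 1 = 46 \cdot 123 \cdot 1 = 5658 \cdot 1 = 5658$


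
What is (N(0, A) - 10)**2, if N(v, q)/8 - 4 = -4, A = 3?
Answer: 100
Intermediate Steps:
N(v, q) = 0 (N(v, q) = 32 + 8*(-4) = 32 - 32 = 0)
(N(0, A) - 10)**2 = (0 - 10)**2 = (-10)**2 = 100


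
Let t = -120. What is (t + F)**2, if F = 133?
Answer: 169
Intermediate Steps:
(t + F)**2 = (-120 + 133)**2 = 13**2 = 169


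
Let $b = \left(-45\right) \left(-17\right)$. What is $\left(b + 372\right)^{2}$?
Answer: $1292769$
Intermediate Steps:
$b = 765$
$\left(b + 372\right)^{2} = \left(765 + 372\right)^{2} = 1137^{2} = 1292769$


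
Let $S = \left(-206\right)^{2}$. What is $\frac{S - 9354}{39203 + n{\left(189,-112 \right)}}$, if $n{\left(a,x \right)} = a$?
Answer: $\frac{16541}{19696} \approx 0.83982$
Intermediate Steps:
$S = 42436$
$\frac{S - 9354}{39203 + n{\left(189,-112 \right)}} = \frac{42436 - 9354}{39203 + 189} = \frac{33082}{39392} = 33082 \cdot \frac{1}{39392} = \frac{16541}{19696}$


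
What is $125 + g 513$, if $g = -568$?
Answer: $-291259$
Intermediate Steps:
$125 + g 513 = 125 - 291384 = -291259$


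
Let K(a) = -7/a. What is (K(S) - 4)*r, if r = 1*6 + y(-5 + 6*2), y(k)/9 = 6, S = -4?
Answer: -135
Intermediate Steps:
y(k) = 54 (y(k) = 9*6 = 54)
r = 60 (r = 1*6 + 54 = 6 + 54 = 60)
(K(S) - 4)*r = (-7/(-4) - 4)*60 = (-7*(-¼) - 4)*60 = (7/4 - 4)*60 = -9/4*60 = -135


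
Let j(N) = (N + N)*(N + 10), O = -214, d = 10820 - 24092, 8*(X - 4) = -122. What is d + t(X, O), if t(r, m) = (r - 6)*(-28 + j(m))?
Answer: -1518921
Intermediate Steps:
X = -45/4 (X = 4 + (1/8)*(-122) = 4 - 61/4 = -45/4 ≈ -11.250)
d = -13272
j(N) = 2*N*(10 + N) (j(N) = (2*N)*(10 + N) = 2*N*(10 + N))
t(r, m) = (-28 + 2*m*(10 + m))*(-6 + r) (t(r, m) = (r - 6)*(-28 + 2*m*(10 + m)) = (-6 + r)*(-28 + 2*m*(10 + m)) = (-28 + 2*m*(10 + m))*(-6 + r))
d + t(X, O) = -13272 + (168 - 28*(-45/4) - 12*(-214)*(10 - 214) + 2*(-214)*(-45/4)*(10 - 214)) = -13272 + (168 + 315 - 12*(-214)*(-204) + 2*(-214)*(-45/4)*(-204)) = -13272 + (168 + 315 - 523872 - 982260) = -13272 - 1505649 = -1518921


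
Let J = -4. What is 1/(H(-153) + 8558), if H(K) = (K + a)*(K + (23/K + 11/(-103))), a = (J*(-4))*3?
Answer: 5253/129486439 ≈ 4.0568e-5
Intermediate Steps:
a = 48 (a = -4*(-4)*3 = 16*3 = 48)
H(K) = (48 + K)*(-11/103 + K + 23/K) (H(K) = (K + 48)*(K + (23/K + 11/(-103))) = (48 + K)*(K + (23/K + 11*(-1/103))) = (48 + K)*(K + (23/K - 11/103)) = (48 + K)*(K + (-11/103 + 23/K)) = (48 + K)*(-11/103 + K + 23/K))
1/(H(-153) + 8558) = 1/((1841/103 + (-153)**2 + 1104/(-153) + (4933/103)*(-153)) + 8558) = 1/((1841/103 + 23409 + 1104*(-1/153) - 754749/103) + 8558) = 1/((1841/103 + 23409 - 368/51 - 754749/103) + 8558) = 1/(84531265/5253 + 8558) = 1/(129486439/5253) = 5253/129486439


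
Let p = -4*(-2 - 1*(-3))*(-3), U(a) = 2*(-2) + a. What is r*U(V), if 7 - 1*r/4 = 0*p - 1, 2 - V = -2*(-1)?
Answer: -128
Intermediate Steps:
V = 0 (V = 2 - (-2)*(-1) = 2 - 1*2 = 2 - 2 = 0)
U(a) = -4 + a
p = 12 (p = -4*(-2 + 3)*(-3) = -4*1*(-3) = -4*(-3) = 12)
r = 32 (r = 28 - 4*(0*12 - 1) = 28 - 4*(0 - 1) = 28 - 4*(-1) = 28 + 4 = 32)
r*U(V) = 32*(-4 + 0) = 32*(-4) = -128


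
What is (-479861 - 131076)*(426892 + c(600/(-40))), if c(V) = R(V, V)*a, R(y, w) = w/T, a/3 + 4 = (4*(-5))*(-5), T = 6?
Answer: -260364243164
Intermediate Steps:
a = 288 (a = -12 + 3*((4*(-5))*(-5)) = -12 + 3*(-20*(-5)) = -12 + 3*100 = -12 + 300 = 288)
R(y, w) = w/6
c(V) = 48*V (c(V) = (V/6)*288 = 48*V)
(-479861 - 131076)*(426892 + c(600/(-40))) = (-479861 - 131076)*(426892 + 48*(600/(-40))) = -610937*(426892 + 48*(600*(-1/40))) = -610937*(426892 + 48*(-15)) = -610937*(426892 - 720) = -610937*426172 = -260364243164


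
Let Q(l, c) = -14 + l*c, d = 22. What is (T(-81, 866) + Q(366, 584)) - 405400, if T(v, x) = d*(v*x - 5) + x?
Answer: -1734126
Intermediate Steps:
Q(l, c) = -14 + c*l
T(v, x) = -110 + x + 22*v*x (T(v, x) = 22*(v*x - 5) + x = 22*(-5 + v*x) + x = (-110 + 22*v*x) + x = -110 + x + 22*v*x)
(T(-81, 866) + Q(366, 584)) - 405400 = ((-110 + 866 + 22*(-81)*866) + (-14 + 584*366)) - 405400 = ((-110 + 866 - 1543212) + (-14 + 213744)) - 405400 = (-1542456 + 213730) - 405400 = -1328726 - 405400 = -1734126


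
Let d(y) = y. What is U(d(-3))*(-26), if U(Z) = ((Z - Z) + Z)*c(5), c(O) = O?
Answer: 390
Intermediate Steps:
U(Z) = 5*Z (U(Z) = ((Z - Z) + Z)*5 = (0 + Z)*5 = Z*5 = 5*Z)
U(d(-3))*(-26) = (5*(-3))*(-26) = -15*(-26) = 390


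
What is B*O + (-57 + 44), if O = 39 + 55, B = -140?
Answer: -13173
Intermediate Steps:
O = 94
B*O + (-57 + 44) = -140*94 + (-57 + 44) = -13160 - 13 = -13173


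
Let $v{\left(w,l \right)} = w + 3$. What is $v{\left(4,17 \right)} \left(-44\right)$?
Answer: $-308$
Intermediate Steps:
$v{\left(w,l \right)} = 3 + w$
$v{\left(4,17 \right)} \left(-44\right) = \left(3 + 4\right) \left(-44\right) = 7 \left(-44\right) = -308$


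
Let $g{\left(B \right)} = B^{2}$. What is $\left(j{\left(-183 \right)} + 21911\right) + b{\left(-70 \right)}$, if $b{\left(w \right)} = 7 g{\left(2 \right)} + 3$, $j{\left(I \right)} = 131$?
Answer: $22073$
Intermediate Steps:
$b{\left(w \right)} = 31$ ($b{\left(w \right)} = 7 \cdot 2^{2} + 3 = 7 \cdot 4 + 3 = 28 + 3 = 31$)
$\left(j{\left(-183 \right)} + 21911\right) + b{\left(-70 \right)} = \left(131 + 21911\right) + 31 = 22042 + 31 = 22073$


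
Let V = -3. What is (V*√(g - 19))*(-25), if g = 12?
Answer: 75*I*√7 ≈ 198.43*I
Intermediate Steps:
(V*√(g - 19))*(-25) = -3*√(12 - 19)*(-25) = -3*I*√7*(-25) = 75*I*√7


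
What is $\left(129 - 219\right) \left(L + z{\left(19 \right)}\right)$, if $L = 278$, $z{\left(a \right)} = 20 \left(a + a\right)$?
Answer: $-93420$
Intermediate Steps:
$z{\left(a \right)} = 40 a$ ($z{\left(a \right)} = 20 \cdot 2 a = 40 a$)
$\left(129 - 219\right) \left(L + z{\left(19 \right)}\right) = \left(129 - 219\right) \left(278 + 40 \cdot 19\right) = \left(129 - 219\right) \left(278 + 760\right) = \left(-90\right) 1038 = -93420$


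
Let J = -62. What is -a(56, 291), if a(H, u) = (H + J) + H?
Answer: -50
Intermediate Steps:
a(H, u) = -62 + 2*H (a(H, u) = (H - 62) + H = (-62 + H) + H = -62 + 2*H)
-a(56, 291) = -(-62 + 2*56) = -(-62 + 112) = -1*50 = -50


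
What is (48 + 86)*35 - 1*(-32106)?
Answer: 36796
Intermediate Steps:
(48 + 86)*35 - 1*(-32106) = 134*35 + 32106 = 4690 + 32106 = 36796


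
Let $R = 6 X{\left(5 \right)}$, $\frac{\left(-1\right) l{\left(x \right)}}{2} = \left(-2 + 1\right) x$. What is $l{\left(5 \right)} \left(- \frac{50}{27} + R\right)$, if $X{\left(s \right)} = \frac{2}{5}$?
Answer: $\frac{148}{27} \approx 5.4815$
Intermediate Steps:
$X{\left(s \right)} = \frac{2}{5}$ ($X{\left(s \right)} = 2 \cdot \frac{1}{5} = \frac{2}{5}$)
$l{\left(x \right)} = 2 x$ ($l{\left(x \right)} = - 2 \left(-2 + 1\right) x = - 2 \left(- x\right) = 2 x$)
$R = \frac{12}{5}$ ($R = 6 \cdot \frac{2}{5} = \frac{12}{5} \approx 2.4$)
$l{\left(5 \right)} \left(- \frac{50}{27} + R\right) = 2 \cdot 5 \left(- \frac{50}{27} + \frac{12}{5}\right) = 10 \left(\left(-50\right) \frac{1}{27} + \frac{12}{5}\right) = 10 \left(- \frac{50}{27} + \frac{12}{5}\right) = 10 \cdot \frac{74}{135} = \frac{148}{27}$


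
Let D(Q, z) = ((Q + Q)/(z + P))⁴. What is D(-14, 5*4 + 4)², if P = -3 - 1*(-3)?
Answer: 5764801/1679616 ≈ 3.4322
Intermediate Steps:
P = 0 (P = -3 + 3 = 0)
D(Q, z) = 16*Q⁴/z⁴ (D(Q, z) = ((Q + Q)/(z + 0))⁴ = ((2*Q)/z)⁴ = (2*Q/z)⁴ = 16*Q⁴/z⁴)
D(-14, 5*4 + 4)² = (16*(-14)⁴/(5*4 + 4)⁴)² = (16*38416/(20 + 4)⁴)² = (16*38416/24⁴)² = (16*38416*(1/331776))² = (2401/1296)² = 5764801/1679616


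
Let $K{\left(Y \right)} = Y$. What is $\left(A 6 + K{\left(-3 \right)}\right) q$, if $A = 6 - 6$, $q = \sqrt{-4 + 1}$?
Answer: $- 3 i \sqrt{3} \approx - 5.1962 i$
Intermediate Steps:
$q = i \sqrt{3}$ ($q = \sqrt{-3} = i \sqrt{3} \approx 1.732 i$)
$A = 0$ ($A = 6 - 6 = 0$)
$\left(A 6 + K{\left(-3 \right)}\right) q = \left(0 \cdot 6 - 3\right) i \sqrt{3} = \left(0 - 3\right) i \sqrt{3} = - 3 i \sqrt{3}$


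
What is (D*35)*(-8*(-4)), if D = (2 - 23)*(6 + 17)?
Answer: -540960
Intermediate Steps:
D = -483 (D = -21*23 = -483)
(D*35)*(-8*(-4)) = (-483*35)*(-8*(-4)) = -16905*32 = -540960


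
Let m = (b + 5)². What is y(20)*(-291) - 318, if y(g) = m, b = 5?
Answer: -29418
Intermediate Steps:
m = 100 (m = (5 + 5)² = 10² = 100)
y(g) = 100
y(20)*(-291) - 318 = 100*(-291) - 318 = -29100 - 318 = -29418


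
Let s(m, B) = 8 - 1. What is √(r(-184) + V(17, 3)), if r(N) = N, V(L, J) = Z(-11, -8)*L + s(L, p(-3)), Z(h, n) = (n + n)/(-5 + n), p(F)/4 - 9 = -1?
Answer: I*√26377/13 ≈ 12.493*I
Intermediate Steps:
p(F) = 32 (p(F) = 36 + 4*(-1) = 36 - 4 = 32)
s(m, B) = 7
Z(h, n) = 2*n/(-5 + n) (Z(h, n) = (2*n)/(-5 + n) = 2*n/(-5 + n))
V(L, J) = 7 + 16*L/13 (V(L, J) = (2*(-8)/(-5 - 8))*L + 7 = (2*(-8)/(-13))*L + 7 = (2*(-8)*(-1/13))*L + 7 = 16*L/13 + 7 = 7 + 16*L/13)
√(r(-184) + V(17, 3)) = √(-184 + (7 + (16/13)*17)) = √(-184 + (7 + 272/13)) = √(-184 + 363/13) = √(-2029/13) = I*√26377/13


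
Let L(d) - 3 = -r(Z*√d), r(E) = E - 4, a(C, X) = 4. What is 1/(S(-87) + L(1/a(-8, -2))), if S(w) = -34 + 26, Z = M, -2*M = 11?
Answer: 4/7 ≈ 0.57143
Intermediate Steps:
M = -11/2 (M = -½*11 = -11/2 ≈ -5.5000)
Z = -11/2 ≈ -5.5000
r(E) = -4 + E
S(w) = -8
L(d) = 7 + 11*√d/2 (L(d) = 3 - (-4 - 11*√d/2) = 3 + (4 + 11*√d/2) = 7 + 11*√d/2)
1/(S(-87) + L(1/a(-8, -2))) = 1/(-8 + (7 + 11*√(1/4)/2)) = 1/(-8 + (7 + 11*√(¼)/2)) = 1/(-8 + (7 + (11/2)*(½))) = 1/(-8 + (7 + 11/4)) = 1/(-8 + 39/4) = 1/(7/4) = 4/7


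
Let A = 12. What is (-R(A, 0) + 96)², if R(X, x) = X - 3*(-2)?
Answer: 6084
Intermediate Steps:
R(X, x) = 6 + X (R(X, x) = X + 6 = 6 + X)
(-R(A, 0) + 96)² = (-(6 + 12) + 96)² = (-1*18 + 96)² = (-18 + 96)² = 78² = 6084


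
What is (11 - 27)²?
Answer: 256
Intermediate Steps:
(11 - 27)² = (-16)² = 256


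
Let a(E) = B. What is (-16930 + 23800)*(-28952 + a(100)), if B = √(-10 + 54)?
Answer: -198900240 + 13740*√11 ≈ -1.9885e+8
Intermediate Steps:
B = 2*√11 (B = √44 = 2*√11 ≈ 6.6332)
a(E) = 2*√11
(-16930 + 23800)*(-28952 + a(100)) = (-16930 + 23800)*(-28952 + 2*√11) = 6870*(-28952 + 2*√11) = -198900240 + 13740*√11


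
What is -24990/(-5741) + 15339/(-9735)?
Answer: 51738817/18629545 ≈ 2.7772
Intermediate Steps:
-24990/(-5741) + 15339/(-9735) = -24990*(-1/5741) + 15339*(-1/9735) = 24990/5741 - 5113/3245 = 51738817/18629545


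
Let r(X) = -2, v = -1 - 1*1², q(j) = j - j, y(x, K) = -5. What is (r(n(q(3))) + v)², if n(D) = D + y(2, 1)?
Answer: 16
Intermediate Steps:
q(j) = 0
n(D) = -5 + D (n(D) = D - 5 = -5 + D)
v = -2 (v = -1 - 1*1 = -1 - 1 = -2)
(r(n(q(3))) + v)² = (-2 - 2)² = (-4)² = 16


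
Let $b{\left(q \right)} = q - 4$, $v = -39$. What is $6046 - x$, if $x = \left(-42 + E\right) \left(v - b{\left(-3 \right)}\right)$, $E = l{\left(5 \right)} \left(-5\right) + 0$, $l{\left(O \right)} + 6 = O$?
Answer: $4862$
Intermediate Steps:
$l{\left(O \right)} = -6 + O$
$b{\left(q \right)} = -4 + q$ ($b{\left(q \right)} = q - 4 = -4 + q$)
$E = 5$ ($E = \left(-6 + 5\right) \left(-5\right) + 0 = \left(-1\right) \left(-5\right) + 0 = 5 + 0 = 5$)
$x = 1184$ ($x = \left(-42 + 5\right) \left(-39 - \left(-4 - 3\right)\right) = - 37 \left(-39 - -7\right) = - 37 \left(-39 + 7\right) = \left(-37\right) \left(-32\right) = 1184$)
$6046 - x = 6046 - 1184 = 4862$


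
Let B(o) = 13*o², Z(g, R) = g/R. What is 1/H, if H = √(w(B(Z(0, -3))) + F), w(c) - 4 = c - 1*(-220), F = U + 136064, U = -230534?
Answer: -I*√94246/94246 ≈ -0.0032574*I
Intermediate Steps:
F = -94470 (F = -230534 + 136064 = -94470)
w(c) = 224 + c (w(c) = 4 + (c - 1*(-220)) = 4 + (c + 220) = 4 + (220 + c) = 224 + c)
H = I*√94246 (H = √((224 + 13*(0/(-3))²) - 94470) = √((224 + 13*(0*(-⅓))²) - 94470) = √((224 + 13*0²) - 94470) = √((224 + 13*0) - 94470) = √((224 + 0) - 94470) = √(224 - 94470) = √(-94246) = I*√94246 ≈ 307.0*I)
1/H = 1/(I*√94246) = -I*√94246/94246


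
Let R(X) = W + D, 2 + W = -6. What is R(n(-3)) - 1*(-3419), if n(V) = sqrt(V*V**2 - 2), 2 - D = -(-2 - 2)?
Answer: 3409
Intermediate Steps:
W = -8 (W = -2 - 6 = -8)
D = -2 (D = 2 - (-1)*(-2 - 2) = 2 - (-1)*(-4) = 2 - 1*4 = 2 - 4 = -2)
n(V) = sqrt(-2 + V**3) (n(V) = sqrt(V**3 - 2) = sqrt(-2 + V**3))
R(X) = -10 (R(X) = -8 - 2 = -10)
R(n(-3)) - 1*(-3419) = -10 - 1*(-3419) = -10 + 3419 = 3409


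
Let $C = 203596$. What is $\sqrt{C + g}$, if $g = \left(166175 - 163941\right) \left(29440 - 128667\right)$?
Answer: $43 i \sqrt{119778} \approx 14882.0 i$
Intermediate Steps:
$g = -221673118$ ($g = 2234 \left(-99227\right) = -221673118$)
$\sqrt{C + g} = \sqrt{203596 - 221673118} = \sqrt{-221469522} = 43 i \sqrt{119778}$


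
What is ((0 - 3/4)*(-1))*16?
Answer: 12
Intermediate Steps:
((0 - 3/4)*(-1))*16 = ((0 - 3*¼)*(-1))*16 = ((0 - ¾)*(-1))*16 = -¾*(-1)*16 = (¾)*16 = 12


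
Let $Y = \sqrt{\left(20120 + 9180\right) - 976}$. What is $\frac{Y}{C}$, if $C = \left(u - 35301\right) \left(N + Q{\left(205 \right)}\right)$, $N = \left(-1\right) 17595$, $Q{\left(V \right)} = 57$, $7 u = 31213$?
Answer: $\frac{\sqrt{7081}}{270453498} \approx 3.1114 \cdot 10^{-7}$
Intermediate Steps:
$u = 4459$ ($u = \frac{1}{7} \cdot 31213 = 4459$)
$N = -17595$
$C = 540906996$ ($C = \left(4459 - 35301\right) \left(-17595 + 57\right) = \left(-30842\right) \left(-17538\right) = 540906996$)
$Y = 2 \sqrt{7081}$ ($Y = \sqrt{29300 - 976} = \sqrt{28324} = 2 \sqrt{7081} \approx 168.3$)
$\frac{Y}{C} = \frac{2 \sqrt{7081}}{540906996} = 2 \sqrt{7081} \cdot \frac{1}{540906996} = \frac{\sqrt{7081}}{270453498}$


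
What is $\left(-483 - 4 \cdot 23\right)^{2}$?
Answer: $330625$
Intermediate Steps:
$\left(-483 - 4 \cdot 23\right)^{2} = \left(-483 - 92\right)^{2} = \left(-575\right)^{2} = 330625$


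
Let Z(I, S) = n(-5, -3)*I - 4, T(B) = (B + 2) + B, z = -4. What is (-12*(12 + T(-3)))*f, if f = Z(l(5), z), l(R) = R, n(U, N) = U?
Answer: 2784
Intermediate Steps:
T(B) = 2 + 2*B (T(B) = (2 + B) + B = 2 + 2*B)
Z(I, S) = -4 - 5*I (Z(I, S) = -5*I - 4 = -4 - 5*I)
f = -29 (f = -4 - 5*5 = -4 - 25 = -29)
(-12*(12 + T(-3)))*f = -12*(12 + (2 + 2*(-3)))*(-29) = -12*(12 + (2 - 6))*(-29) = -12*(12 - 4)*(-29) = -12*8*(-29) = -1*96*(-29) = -96*(-29) = 2784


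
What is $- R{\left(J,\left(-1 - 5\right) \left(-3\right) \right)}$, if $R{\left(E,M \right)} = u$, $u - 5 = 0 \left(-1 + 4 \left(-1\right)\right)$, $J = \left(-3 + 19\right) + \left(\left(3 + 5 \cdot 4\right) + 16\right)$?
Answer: $-5$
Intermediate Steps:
$J = 55$ ($J = 16 + \left(\left(3 + 20\right) + 16\right) = 16 + \left(23 + 16\right) = 16 + 39 = 55$)
$u = 5$ ($u = 5 + 0 \left(-1 + 4 \left(-1\right)\right) = 5 + 0 \left(-1 - 4\right) = 5 + 0 \left(-5\right) = 5 + 0 = 5$)
$R{\left(E,M \right)} = 5$
$- R{\left(J,\left(-1 - 5\right) \left(-3\right) \right)} = \left(-1\right) 5 = -5$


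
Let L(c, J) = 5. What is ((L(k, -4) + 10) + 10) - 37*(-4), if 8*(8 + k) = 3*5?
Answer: 173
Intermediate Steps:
k = -49/8 (k = -8 + (3*5)/8 = -8 + (1/8)*15 = -8 + 15/8 = -49/8 ≈ -6.1250)
((L(k, -4) + 10) + 10) - 37*(-4) = ((5 + 10) + 10) - 37*(-4) = (15 + 10) + 148 = 25 + 148 = 173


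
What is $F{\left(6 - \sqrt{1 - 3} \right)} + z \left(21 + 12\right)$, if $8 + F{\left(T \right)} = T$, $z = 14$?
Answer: $460 - i \sqrt{2} \approx 460.0 - 1.4142 i$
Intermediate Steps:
$F{\left(T \right)} = -8 + T$
$F{\left(6 - \sqrt{1 - 3} \right)} + z \left(21 + 12\right) = \left(-8 + \left(6 - \sqrt{1 - 3}\right)\right) + 14 \left(21 + 12\right) = \left(-8 + \left(6 - \sqrt{-2}\right)\right) + 14 \cdot 33 = \left(-8 + \left(6 - i \sqrt{2}\right)\right) + 462 = \left(-2 - i \sqrt{2}\right) + 462 = 460 - i \sqrt{2}$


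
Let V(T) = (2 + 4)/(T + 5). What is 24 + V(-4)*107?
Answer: 666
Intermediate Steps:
V(T) = 6/(5 + T)
24 + V(-4)*107 = 24 + (6/(5 - 4))*107 = 24 + (6/1)*107 = 24 + (6*1)*107 = 24 + 6*107 = 24 + 642 = 666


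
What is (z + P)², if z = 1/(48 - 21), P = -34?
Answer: 840889/729 ≈ 1153.5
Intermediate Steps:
z = 1/27 ≈ 0.037037
(z + P)² = (1/27 - 34)² = (-917/27)² = 840889/729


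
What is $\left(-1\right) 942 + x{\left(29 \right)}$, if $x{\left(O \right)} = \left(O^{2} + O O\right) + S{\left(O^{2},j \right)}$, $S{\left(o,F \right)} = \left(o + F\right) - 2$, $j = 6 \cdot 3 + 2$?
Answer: $1599$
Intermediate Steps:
$j = 20$ ($j = 18 + 2 = 20$)
$S{\left(o,F \right)} = -2 + F + o$ ($S{\left(o,F \right)} = \left(F + o\right) - 2 = -2 + F + o$)
$x{\left(O \right)} = 18 + 3 O^{2}$ ($x{\left(O \right)} = \left(O^{2} + O O\right) + \left(-2 + 20 + O^{2}\right) = \left(O^{2} + O^{2}\right) + \left(18 + O^{2}\right) = 2 O^{2} + \left(18 + O^{2}\right) = 18 + 3 O^{2}$)
$\left(-1\right) 942 + x{\left(29 \right)} = \left(-1\right) 942 + \left(18 + 3 \cdot 29^{2}\right) = -942 + \left(18 + 3 \cdot 841\right) = -942 + \left(18 + 2523\right) = -942 + 2541 = 1599$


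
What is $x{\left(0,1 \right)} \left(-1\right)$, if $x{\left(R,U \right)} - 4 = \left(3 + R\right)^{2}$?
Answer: $-13$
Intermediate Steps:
$x{\left(R,U \right)} = 4 + \left(3 + R\right)^{2}$
$x{\left(0,1 \right)} \left(-1\right) = \left(4 + \left(3 + 0\right)^{2}\right) \left(-1\right) = \left(4 + 3^{2}\right) \left(-1\right) = \left(4 + 9\right) \left(-1\right) = 13 \left(-1\right) = -13$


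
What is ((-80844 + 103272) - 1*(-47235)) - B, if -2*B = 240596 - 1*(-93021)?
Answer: 472943/2 ≈ 2.3647e+5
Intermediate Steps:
B = -333617/2 (B = -(240596 - 1*(-93021))/2 = -(240596 + 93021)/2 = -½*333617 = -333617/2 ≈ -1.6681e+5)
((-80844 + 103272) - 1*(-47235)) - B = ((-80844 + 103272) - 1*(-47235)) - 1*(-333617/2) = (22428 + 47235) + 333617/2 = 69663 + 333617/2 = 472943/2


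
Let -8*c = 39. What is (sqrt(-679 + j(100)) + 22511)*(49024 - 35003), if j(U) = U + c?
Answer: 315626731 + 42063*I*sqrt(1038)/4 ≈ 3.1563e+8 + 3.388e+5*I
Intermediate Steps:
c = -39/8 (c = -1/8*39 = -39/8 ≈ -4.8750)
j(U) = -39/8 + U (j(U) = U - 39/8 = -39/8 + U)
(sqrt(-679 + j(100)) + 22511)*(49024 - 35003) = (sqrt(-679 + (-39/8 + 100)) + 22511)*(49024 - 35003) = (sqrt(-679 + 761/8) + 22511)*14021 = (sqrt(-4671/8) + 22511)*14021 = (3*I*sqrt(1038)/4 + 22511)*14021 = (22511 + 3*I*sqrt(1038)/4)*14021 = 315626731 + 42063*I*sqrt(1038)/4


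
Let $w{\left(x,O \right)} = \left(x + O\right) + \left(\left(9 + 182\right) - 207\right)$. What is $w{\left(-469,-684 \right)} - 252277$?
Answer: $-253446$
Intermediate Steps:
$w{\left(x,O \right)} = -16 + O + x$ ($w{\left(x,O \right)} = \left(O + x\right) + \left(191 - 207\right) = \left(O + x\right) - 16 = -16 + O + x$)
$w{\left(-469,-684 \right)} - 252277 = \left(-16 - 684 - 469\right) - 252277 = -1169 - 252277 = -253446$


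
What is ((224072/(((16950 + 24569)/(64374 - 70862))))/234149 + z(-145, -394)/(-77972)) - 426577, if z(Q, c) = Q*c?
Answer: -161676241468471370293/379007558056366 ≈ -4.2658e+5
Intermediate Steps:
((224072/(((16950 + 24569)/(64374 - 70862))))/234149 + z(-145, -394)/(-77972)) - 426577 = ((224072/(((16950 + 24569)/(64374 - 70862))))/234149 - 145*(-394)/(-77972)) - 426577 = ((224072/((41519/(-6488))))*(1/234149) + 57130*(-1/77972)) - 426577 = ((224072/((41519*(-1/6488))))*(1/234149) - 28565/38986) - 426577 = ((224072/(-41519/6488))*(1/234149) - 28565/38986) - 426577 = ((224072*(-6488/41519))*(1/234149) - 28565/38986) - 426577 = (-1453779136/41519*1/234149 - 28565/38986) - 426577 = (-1453779136/9721632331 - 28565/38986) - 426577 = -334375460931111/379007558056366 - 426577 = -161676241468471370293/379007558056366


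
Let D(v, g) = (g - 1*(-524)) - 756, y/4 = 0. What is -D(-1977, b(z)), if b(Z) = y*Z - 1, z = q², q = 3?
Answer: 233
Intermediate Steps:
y = 0 (y = 4*0 = 0)
z = 9 (z = 3² = 9)
b(Z) = -1 (b(Z) = 0*Z - 1 = 0 - 1 = -1)
D(v, g) = -232 + g (D(v, g) = (g + 524) - 756 = (524 + g) - 756 = -232 + g)
-D(-1977, b(z)) = -(-232 - 1) = -1*(-233) = 233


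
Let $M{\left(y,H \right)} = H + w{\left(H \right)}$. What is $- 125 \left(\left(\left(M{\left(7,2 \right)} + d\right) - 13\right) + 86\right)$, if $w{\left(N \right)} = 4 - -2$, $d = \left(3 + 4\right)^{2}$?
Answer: $-16250$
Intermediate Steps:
$d = 49$ ($d = 7^{2} = 49$)
$w{\left(N \right)} = 6$ ($w{\left(N \right)} = 4 + 2 = 6$)
$M{\left(y,H \right)} = 6 + H$ ($M{\left(y,H \right)} = H + 6 = 6 + H$)
$- 125 \left(\left(\left(M{\left(7,2 \right)} + d\right) - 13\right) + 86\right) = - 125 \left(\left(\left(\left(6 + 2\right) + 49\right) - 13\right) + 86\right) = - 125 \left(\left(\left(8 + 49\right) - 13\right) + 86\right) = - 125 \left(\left(57 - 13\right) + 86\right) = - 125 \left(44 + 86\right) = \left(-125\right) 130 = -16250$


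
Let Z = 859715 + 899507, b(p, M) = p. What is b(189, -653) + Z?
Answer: 1759411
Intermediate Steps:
Z = 1759222
b(189, -653) + Z = 189 + 1759222 = 1759411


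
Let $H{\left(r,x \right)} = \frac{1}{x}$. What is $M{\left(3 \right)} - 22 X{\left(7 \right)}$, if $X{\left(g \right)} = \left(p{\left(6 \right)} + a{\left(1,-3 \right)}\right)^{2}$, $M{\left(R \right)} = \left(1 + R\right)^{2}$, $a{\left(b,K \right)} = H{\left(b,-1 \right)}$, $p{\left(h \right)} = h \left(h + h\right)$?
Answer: $-110886$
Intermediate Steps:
$p{\left(h \right)} = 2 h^{2}$ ($p{\left(h \right)} = h 2 h = 2 h^{2}$)
$a{\left(b,K \right)} = -1$ ($a{\left(b,K \right)} = \frac{1}{-1} = -1$)
$X{\left(g \right)} = 5041$ ($X{\left(g \right)} = \left(2 \cdot 6^{2} - 1\right)^{2} = \left(2 \cdot 36 - 1\right)^{2} = \left(72 - 1\right)^{2} = 71^{2} = 5041$)
$M{\left(3 \right)} - 22 X{\left(7 \right)} = \left(1 + 3\right)^{2} - 110902 = 4^{2} - 110902 = 16 - 110902 = -110886$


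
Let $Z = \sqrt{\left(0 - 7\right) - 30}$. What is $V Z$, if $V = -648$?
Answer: $- 648 i \sqrt{37} \approx - 3941.6 i$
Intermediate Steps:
$Z = i \sqrt{37}$ ($Z = \sqrt{-7 - 30} = \sqrt{-37} = i \sqrt{37} \approx 6.0828 i$)
$V Z = - 648 i \sqrt{37}$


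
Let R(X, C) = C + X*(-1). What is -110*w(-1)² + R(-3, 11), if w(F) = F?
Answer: -96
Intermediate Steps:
R(X, C) = C - X
-110*w(-1)² + R(-3, 11) = -110*(-1)² + (11 - 1*(-3)) = -110*1 + (11 + 3) = -110 + 14 = -96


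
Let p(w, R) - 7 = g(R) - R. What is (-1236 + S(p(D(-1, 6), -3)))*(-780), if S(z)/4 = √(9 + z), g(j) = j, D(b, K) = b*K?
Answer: 951600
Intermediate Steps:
D(b, K) = K*b
p(w, R) = 7 (p(w, R) = 7 + (R - R) = 7 + 0 = 7)
S(z) = 4*√(9 + z)
(-1236 + S(p(D(-1, 6), -3)))*(-780) = (-1236 + 4*√(9 + 7))*(-780) = (-1236 + 4*√16)*(-780) = (-1236 + 4*4)*(-780) = (-1236 + 16)*(-780) = -1220*(-780) = 951600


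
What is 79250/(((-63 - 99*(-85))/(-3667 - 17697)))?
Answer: -211637125/1044 ≈ -2.0272e+5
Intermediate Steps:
79250/(((-63 - 99*(-85))/(-3667 - 17697))) = 79250/(((-63 + 8415)/(-21364))) = 79250/((8352*(-1/21364))) = 79250/(-2088/5341) = 79250*(-5341/2088) = -211637125/1044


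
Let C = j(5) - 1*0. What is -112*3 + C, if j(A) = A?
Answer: -331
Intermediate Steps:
C = 5 (C = 5 - 1*0 = 5 + 0 = 5)
-112*3 + C = -112*3 + 5 = -336 + 5 = -331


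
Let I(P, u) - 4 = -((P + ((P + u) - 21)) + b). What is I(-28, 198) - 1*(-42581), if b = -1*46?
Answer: 42510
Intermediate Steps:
b = -46
I(P, u) = 71 - u - 2*P (I(P, u) = 4 - ((P + ((P + u) - 21)) - 46) = 4 - ((P + (-21 + P + u)) - 46) = 4 - ((-21 + u + 2*P) - 46) = 4 - (-67 + u + 2*P) = 4 + (67 - u - 2*P) = 71 - u - 2*P)
I(-28, 198) - 1*(-42581) = (71 - 1*198 - 2*(-28)) - 1*(-42581) = (71 - 198 + 56) + 42581 = -71 + 42581 = 42510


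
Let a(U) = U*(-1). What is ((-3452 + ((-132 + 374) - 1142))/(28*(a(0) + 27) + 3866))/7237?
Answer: -2176/16724707 ≈ -0.00013011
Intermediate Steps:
a(U) = -U
((-3452 + ((-132 + 374) - 1142))/(28*(a(0) + 27) + 3866))/7237 = ((-3452 + ((-132 + 374) - 1142))/(28*(-1*0 + 27) + 3866))/7237 = ((-3452 + (242 - 1142))/(28*(0 + 27) + 3866))*(1/7237) = ((-3452 - 900)/(28*27 + 3866))*(1/7237) = -4352/(756 + 3866)*(1/7237) = -4352/4622*(1/7237) = -4352*1/4622*(1/7237) = -2176/2311*1/7237 = -2176/16724707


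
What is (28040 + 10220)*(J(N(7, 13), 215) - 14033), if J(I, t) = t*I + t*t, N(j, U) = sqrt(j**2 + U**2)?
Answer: 1231665920 + 8225900*sqrt(218) ≈ 1.3531e+9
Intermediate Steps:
N(j, U) = sqrt(U**2 + j**2)
J(I, t) = t**2 + I*t (J(I, t) = I*t + t**2 = t**2 + I*t)
(28040 + 10220)*(J(N(7, 13), 215) - 14033) = (28040 + 10220)*(215*(sqrt(13**2 + 7**2) + 215) - 14033) = 38260*(215*(sqrt(169 + 49) + 215) - 14033) = 38260*(215*(sqrt(218) + 215) - 14033) = 38260*(215*(215 + sqrt(218)) - 14033) = 38260*((46225 + 215*sqrt(218)) - 14033) = 38260*(32192 + 215*sqrt(218)) = 1231665920 + 8225900*sqrt(218)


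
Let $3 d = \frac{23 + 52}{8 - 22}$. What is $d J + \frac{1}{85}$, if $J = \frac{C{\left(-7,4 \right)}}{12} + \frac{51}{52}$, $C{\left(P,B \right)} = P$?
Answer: $- \frac{64783}{92820} \approx -0.69794$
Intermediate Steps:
$d = - \frac{25}{14}$ ($d = \frac{\left(23 + 52\right) \frac{1}{8 - 22}}{3} = \frac{75 \frac{1}{-14}}{3} = \frac{75 \left(- \frac{1}{14}\right)}{3} = \frac{1}{3} \left(- \frac{75}{14}\right) = - \frac{25}{14} \approx -1.7857$)
$J = \frac{31}{78}$ ($J = - \frac{7}{12} + \frac{51}{52} = \frac{31}{78} \approx 0.39744$)
$d J + \frac{1}{85} = \left(- \frac{25}{14}\right) \frac{31}{78} + \frac{1}{85} = - \frac{775}{1092} + \frac{1}{85} = - \frac{64783}{92820}$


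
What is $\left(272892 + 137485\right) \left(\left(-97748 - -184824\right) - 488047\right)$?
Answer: $-164549276067$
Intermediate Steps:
$\left(272892 + 137485\right) \left(\left(-97748 - -184824\right) - 488047\right) = 410377 \left(\left(-97748 + 184824\right) - 488047\right) = 410377 \left(87076 - 488047\right) = 410377 \left(-400971\right) = -164549276067$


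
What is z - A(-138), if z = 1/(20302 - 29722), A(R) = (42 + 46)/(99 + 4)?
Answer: -829063/970260 ≈ -0.85448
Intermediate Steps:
A(R) = 88/103
z = -1/9420 (z = 1/(-9420) = -1/9420 ≈ -0.00010616)
z - A(-138) = -1/9420 - 1*88/103 = -1/9420 - 88/103 = -829063/970260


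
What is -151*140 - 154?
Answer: -21294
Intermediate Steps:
-151*140 - 154 = -21140 - 154 = -21294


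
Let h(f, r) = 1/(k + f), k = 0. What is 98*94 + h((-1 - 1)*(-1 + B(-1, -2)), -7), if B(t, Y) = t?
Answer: 36849/4 ≈ 9212.3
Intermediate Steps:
h(f, r) = 1/f (h(f, r) = 1/(0 + f) = 1/f)
98*94 + h((-1 - 1)*(-1 + B(-1, -2)), -7) = 98*94 + 1/((-1 - 1)*(-1 - 1)) = 9212 + 1/(-2*(-2)) = 9212 + 1/4 = 9212 + ¼ = 36849/4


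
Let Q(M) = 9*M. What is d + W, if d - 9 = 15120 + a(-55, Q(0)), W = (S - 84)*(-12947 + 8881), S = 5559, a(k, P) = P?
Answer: -22246221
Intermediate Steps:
W = -22261350 (W = (5559 - 84)*(-12947 + 8881) = 5475*(-4066) = -22261350)
d = 15129 (d = 9 + (15120 + 9*0) = 9 + (15120 + 0) = 9 + 15120 = 15129)
d + W = 15129 - 22261350 = -22246221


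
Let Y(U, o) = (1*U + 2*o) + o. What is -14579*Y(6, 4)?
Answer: -262422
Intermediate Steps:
Y(U, o) = U + 3*o (Y(U, o) = (U + 2*o) + o = U + 3*o)
-14579*Y(6, 4) = -14579*(6 + 3*4) = -14579*(6 + 12) = -14579*18 = -262422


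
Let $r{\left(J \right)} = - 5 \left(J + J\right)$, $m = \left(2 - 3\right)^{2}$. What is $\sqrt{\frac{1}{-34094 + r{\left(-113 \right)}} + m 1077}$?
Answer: $\frac{\sqrt{292573852707}}{16482} \approx 32.818$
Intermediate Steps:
$m = 1$ ($m = \left(-1\right)^{2} = 1$)
$r{\left(J \right)} = - 10 J$ ($r{\left(J \right)} = - 5 \cdot 2 J = - 10 J$)
$\sqrt{\frac{1}{-34094 + r{\left(-113 \right)}} + m 1077} = \sqrt{\frac{1}{-34094 - -1130} + 1 \cdot 1077} = \sqrt{\frac{1}{-34094 + 1130} + 1077} = \sqrt{\frac{1}{-32964} + 1077} = \sqrt{- \frac{1}{32964} + 1077} = \sqrt{\frac{35502227}{32964}} = \frac{\sqrt{292573852707}}{16482}$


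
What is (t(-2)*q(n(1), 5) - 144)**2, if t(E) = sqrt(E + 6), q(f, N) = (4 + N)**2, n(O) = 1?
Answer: 324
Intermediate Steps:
t(E) = sqrt(6 + E)
(t(-2)*q(n(1), 5) - 144)**2 = (sqrt(6 - 2)*(4 + 5)**2 - 144)**2 = (sqrt(4)*9**2 - 144)**2 = (2*81 - 144)**2 = (162 - 144)**2 = 18**2 = 324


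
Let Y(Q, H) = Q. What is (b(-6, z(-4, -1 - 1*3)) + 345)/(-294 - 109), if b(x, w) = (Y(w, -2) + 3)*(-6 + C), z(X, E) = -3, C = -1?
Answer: -345/403 ≈ -0.85608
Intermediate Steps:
b(x, w) = -21 - 7*w (b(x, w) = (w + 3)*(-6 - 1) = (3 + w)*(-7) = -21 - 7*w)
(b(-6, z(-4, -1 - 1*3)) + 345)/(-294 - 109) = ((-21 - 7*(-3)) + 345)/(-294 - 109) = ((-21 + 21) + 345)/(-403) = (0 + 345)*(-1/403) = 345*(-1/403) = -345/403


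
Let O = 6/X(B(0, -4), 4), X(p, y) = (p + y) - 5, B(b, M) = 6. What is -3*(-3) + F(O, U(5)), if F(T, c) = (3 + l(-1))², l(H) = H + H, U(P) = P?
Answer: 10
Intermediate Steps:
X(p, y) = -5 + p + y
l(H) = 2*H
O = 6/5 (O = 6/(-5 + 6 + 4) = 6/5 ≈ 1.2000)
F(T, c) = 1 (F(T, c) = (3 + 2*(-1))² = (3 - 2)² = 1² = 1)
-3*(-3) + F(O, U(5)) = -3*(-3) + 1 = 9 + 1 = 10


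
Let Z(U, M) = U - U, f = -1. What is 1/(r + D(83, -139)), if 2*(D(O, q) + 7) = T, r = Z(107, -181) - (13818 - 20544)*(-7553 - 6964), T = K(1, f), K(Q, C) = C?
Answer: -2/195282699 ≈ -1.0242e-8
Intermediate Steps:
Z(U, M) = 0
T = -1
r = -97641342 (r = 0 - (13818 - 20544)*(-7553 - 6964) = 0 - (-6726)*(-14517) = 0 - 1*97641342 = 0 - 97641342 = -97641342)
D(O, q) = -15/2 (D(O, q) = -7 + (½)*(-1) = -7 - ½ = -15/2)
1/(r + D(83, -139)) = 1/(-97641342 - 15/2) = 1/(-195282699/2) = -2/195282699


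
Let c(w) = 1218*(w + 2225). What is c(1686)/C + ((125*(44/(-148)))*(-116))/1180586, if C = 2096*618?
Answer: 15319842441/4161672976 ≈ 3.6812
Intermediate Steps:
c(w) = 2710050 + 1218*w (c(w) = 1218*(2225 + w) = 2710050 + 1218*w)
C = 1295328
c(1686)/C + ((125*(44/(-148)))*(-116))/1180586 = (2710050 + 1218*1686)/1295328 + ((125*(44/(-148)))*(-116))/1180586 = (2710050 + 2053548)*(1/1295328) + ((125*(44*(-1/148)))*(-116))*(1/1180586) = 4763598*(1/1295328) + ((125*(-11/37))*(-116))*(1/1180586) = 793933/215888 - 1375/37*(-116)*(1/1180586) = 793933/215888 + (159500/37)*(1/1180586) = 793933/215888 + 7250/1985531 = 15319842441/4161672976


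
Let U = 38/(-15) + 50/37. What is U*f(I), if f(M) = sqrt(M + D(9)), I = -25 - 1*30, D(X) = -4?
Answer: -656*I*sqrt(59)/555 ≈ -9.079*I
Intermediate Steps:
I = -55 (I = -25 - 30 = -55)
f(M) = sqrt(-4 + M) (f(M) = sqrt(M - 4) = sqrt(-4 + M))
U = -656/555 (U = 38*(-1/15) + 50*(1/37) = -38/15 + 50/37 = -656/555 ≈ -1.1820)
U*f(I) = -656*sqrt(-4 - 55)/555 = -656*I*sqrt(59)/555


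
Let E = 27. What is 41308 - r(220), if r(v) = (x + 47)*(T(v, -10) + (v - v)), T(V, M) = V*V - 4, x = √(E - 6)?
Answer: -2233304 - 48396*√21 ≈ -2.4551e+6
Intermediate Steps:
x = √21 (x = √(27 - 6) = √21 ≈ 4.5826)
T(V, M) = -4 + V² (T(V, M) = V² - 4 = -4 + V²)
r(v) = (-4 + v²)*(47 + √21) (r(v) = (√21 + 47)*((-4 + v²) + (v - v)) = (47 + √21)*((-4 + v²) + 0) = (47 + √21)*(-4 + v²) = (-4 + v²)*(47 + √21))
41308 - r(220) = 41308 - (-4 + 220²)*(47 + √21) = 41308 - (-4 + 48400)*(47 + √21) = 41308 - 48396*(47 + √21) = 41308 - (2274612 + 48396*√21) = 41308 + (-2274612 - 48396*√21) = -2233304 - 48396*√21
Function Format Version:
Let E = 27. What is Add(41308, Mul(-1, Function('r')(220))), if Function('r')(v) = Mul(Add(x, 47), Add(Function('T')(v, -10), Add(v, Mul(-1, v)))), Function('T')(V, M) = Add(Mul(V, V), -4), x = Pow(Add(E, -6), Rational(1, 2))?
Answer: Add(-2233304, Mul(-48396, Pow(21, Rational(1, 2)))) ≈ -2.4551e+6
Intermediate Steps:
x = Pow(21, Rational(1, 2)) (x = Pow(Add(27, -6), Rational(1, 2)) = Pow(21, Rational(1, 2)) ≈ 4.5826)
Function('T')(V, M) = Add(-4, Pow(V, 2)) (Function('T')(V, M) = Add(Pow(V, 2), -4) = Add(-4, Pow(V, 2)))
Function('r')(v) = Mul(Add(-4, Pow(v, 2)), Add(47, Pow(21, Rational(1, 2)))) (Function('r')(v) = Mul(Add(Pow(21, Rational(1, 2)), 47), Add(Add(-4, Pow(v, 2)), Add(v, Mul(-1, v)))) = Mul(Add(47, Pow(21, Rational(1, 2))), Add(Add(-4, Pow(v, 2)), 0)) = Mul(Add(47, Pow(21, Rational(1, 2))), Add(-4, Pow(v, 2))) = Mul(Add(-4, Pow(v, 2)), Add(47, Pow(21, Rational(1, 2)))))
Add(41308, Mul(-1, Function('r')(220))) = Add(41308, Mul(-1, Mul(Add(-4, Pow(220, 2)), Add(47, Pow(21, Rational(1, 2)))))) = Add(41308, Mul(-1, Mul(Add(-4, 48400), Add(47, Pow(21, Rational(1, 2)))))) = Add(41308, Mul(-1, Mul(48396, Add(47, Pow(21, Rational(1, 2)))))) = Add(41308, Mul(-1, Add(2274612, Mul(48396, Pow(21, Rational(1, 2)))))) = Add(41308, Add(-2274612, Mul(-48396, Pow(21, Rational(1, 2))))) = Add(-2233304, Mul(-48396, Pow(21, Rational(1, 2))))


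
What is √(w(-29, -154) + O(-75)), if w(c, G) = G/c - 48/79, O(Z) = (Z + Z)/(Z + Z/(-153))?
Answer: √50900505563/87058 ≈ 2.5915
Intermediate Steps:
O(Z) = 153/76 (O(Z) = (2*Z)/(Z + Z*(-1/153)) = (2*Z)/(Z - Z/153) = (2*Z)/((152*Z/153)) = (2*Z)*(153/(152*Z)) = 153/76)
w(c, G) = -48/79 + G/c (w(c, G) = G/c - 48*1/79 = G/c - 48/79 = -48/79 + G/c)
√(w(-29, -154) + O(-75)) = √((-48/79 - 154/(-29)) + 153/76) = √((-48/79 - 154*(-1/29)) + 153/76) = √((-48/79 + 154/29) + 153/76) = √(10774/2291 + 153/76) = √(1169347/174116) = √50900505563/87058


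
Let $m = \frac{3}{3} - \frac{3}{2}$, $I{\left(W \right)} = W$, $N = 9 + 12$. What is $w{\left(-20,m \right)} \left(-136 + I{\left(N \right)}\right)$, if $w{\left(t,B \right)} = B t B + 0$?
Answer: $575$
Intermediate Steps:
$N = 21$
$m = - \frac{1}{2}$ ($m = 3 \cdot \frac{1}{3} - \frac{3}{2} = 1 - \frac{3}{2} = - \frac{1}{2} \approx -0.5$)
$w{\left(t,B \right)} = t B^{2}$ ($w{\left(t,B \right)} = t B^{2} + 0 = t B^{2}$)
$w{\left(-20,m \right)} \left(-136 + I{\left(N \right)}\right) = - 20 \left(- \frac{1}{2}\right)^{2} \left(-136 + 21\right) = \left(-20\right) \frac{1}{4} \left(-115\right) = \left(-5\right) \left(-115\right) = 575$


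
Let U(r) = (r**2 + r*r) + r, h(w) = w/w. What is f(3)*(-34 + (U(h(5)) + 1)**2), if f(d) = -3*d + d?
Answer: 108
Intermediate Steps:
h(w) = 1
f(d) = -2*d
U(r) = r + 2*r**2 (U(r) = (r**2 + r**2) + r = 2*r**2 + r = r + 2*r**2)
f(3)*(-34 + (U(h(5)) + 1)**2) = (-2*3)*(-34 + (1*(1 + 2*1) + 1)**2) = -6*(-34 + (1*(1 + 2) + 1)**2) = -6*(-34 + (1*3 + 1)**2) = -6*(-34 + (3 + 1)**2) = -6*(-34 + 4**2) = -6*(-34 + 16) = -6*(-18) = 108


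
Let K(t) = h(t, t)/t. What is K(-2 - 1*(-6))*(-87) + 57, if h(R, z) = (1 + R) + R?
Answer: -555/4 ≈ -138.75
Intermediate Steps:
h(R, z) = 1 + 2*R
K(t) = (1 + 2*t)/t
K(-2 - 1*(-6))*(-87) + 57 = (2 + 1/(-2 - 1*(-6)))*(-87) + 57 = (2 + 1/(-2 + 6))*(-87) + 57 = (2 + 1/4)*(-87) + 57 = (2 + ¼)*(-87) + 57 = (9/4)*(-87) + 57 = -783/4 + 57 = -555/4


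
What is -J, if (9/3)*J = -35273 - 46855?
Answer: 27376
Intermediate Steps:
J = -27376 (J = (-35273 - 46855)/3 = (⅓)*(-82128) = -27376)
-J = -1*(-27376) = 27376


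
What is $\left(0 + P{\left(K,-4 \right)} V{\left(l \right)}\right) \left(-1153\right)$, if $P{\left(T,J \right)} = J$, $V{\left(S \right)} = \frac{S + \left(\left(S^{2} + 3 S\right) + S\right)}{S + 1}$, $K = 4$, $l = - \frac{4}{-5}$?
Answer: $\frac{534992}{45} \approx 11889.0$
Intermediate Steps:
$l = \frac{4}{5}$ ($l = \left(-4\right) \left(- \frac{1}{5}\right) = \frac{4}{5} \approx 0.8$)
$V{\left(S \right)} = \frac{S^{2} + 5 S}{1 + S}$ ($V{\left(S \right)} = \frac{S + \left(S^{2} + 4 S\right)}{1 + S} = \frac{S^{2} + 5 S}{1 + S}$)
$\left(0 + P{\left(K,-4 \right)} V{\left(l \right)}\right) \left(-1153\right) = \left(0 - 4 \frac{4 \left(5 + \frac{4}{5}\right)}{5 \left(1 + \frac{4}{5}\right)}\right) \left(-1153\right) = \left(0 - 4 \cdot \frac{4}{5} \frac{1}{\frac{9}{5}} \cdot \frac{29}{5}\right) \left(-1153\right) = \left(0 - 4 \cdot \frac{4}{5} \cdot \frac{5}{9} \cdot \frac{29}{5}\right) \left(-1153\right) = \left(0 - \frac{464}{45}\right) \left(-1153\right) = \left(- \frac{464}{45}\right) \left(-1153\right) = \frac{534992}{45}$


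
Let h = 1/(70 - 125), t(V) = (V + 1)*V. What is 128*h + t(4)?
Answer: 972/55 ≈ 17.673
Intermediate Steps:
t(V) = V*(1 + V) (t(V) = (1 + V)*V = V*(1 + V))
h = -1/55 (h = 1/(-55) = -1/55 ≈ -0.018182)
128*h + t(4) = 128*(-1/55) + 4*(1 + 4) = -128/55 + 4*5 = -128/55 + 20 = 972/55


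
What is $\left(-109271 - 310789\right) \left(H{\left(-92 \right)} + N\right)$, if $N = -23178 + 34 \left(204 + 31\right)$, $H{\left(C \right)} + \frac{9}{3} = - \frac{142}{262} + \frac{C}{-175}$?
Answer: $\frac{29257519080576}{4585} \approx 6.3811 \cdot 10^{9}$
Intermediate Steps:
$H{\left(C \right)} = - \frac{464}{131} - \frac{C}{175}$ ($H{\left(C \right)} = -3 + \left(- \frac{142}{262} + \frac{C}{-175}\right) = -3 + \left(\left(-142\right) \frac{1}{262} + C \left(- \frac{1}{175}\right)\right) = -3 - \left(\frac{71}{131} + \frac{C}{175}\right) = - \frac{464}{131} - \frac{C}{175}$)
$N = -15188$ ($N = -23178 + 34 \cdot 235 = -23178 + 7990 = -15188$)
$\left(-109271 - 310789\right) \left(H{\left(-92 \right)} + N\right) = \left(-109271 - 310789\right) \left(\left(- \frac{464}{131} - - \frac{92}{175}\right) - 15188\right) = - 420060 \left(\left(- \frac{464}{131} + \frac{92}{175}\right) - 15188\right) = - 420060 \left(- \frac{69148}{22925} - 15188\right) = \left(-420060\right) \left(- \frac{348254048}{22925}\right) = \frac{29257519080576}{4585}$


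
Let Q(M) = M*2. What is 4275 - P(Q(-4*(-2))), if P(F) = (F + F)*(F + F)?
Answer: 3251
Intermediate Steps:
Q(M) = 2*M
P(F) = 4*F**2 (P(F) = (2*F)*(2*F) = 4*F**2)
4275 - P(Q(-4*(-2))) = 4275 - 4*(2*(-4*(-2)))**2 = 4275 - 4*(2*8)**2 = 4275 - 4*16**2 = 4275 - 4*256 = 4275 - 1*1024 = 4275 - 1024 = 3251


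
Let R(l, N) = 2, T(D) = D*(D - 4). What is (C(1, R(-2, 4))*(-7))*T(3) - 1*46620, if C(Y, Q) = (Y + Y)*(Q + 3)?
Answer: -46410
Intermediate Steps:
T(D) = D*(-4 + D)
C(Y, Q) = 2*Y*(3 + Q) (C(Y, Q) = (2*Y)*(3 + Q) = 2*Y*(3 + Q))
(C(1, R(-2, 4))*(-7))*T(3) - 1*46620 = ((2*1*(3 + 2))*(-7))*(3*(-4 + 3)) - 1*46620 = ((2*1*5)*(-7))*(3*(-1)) - 46620 = (10*(-7))*(-3) - 46620 = -70*(-3) - 46620 = 210 - 46620 = -46410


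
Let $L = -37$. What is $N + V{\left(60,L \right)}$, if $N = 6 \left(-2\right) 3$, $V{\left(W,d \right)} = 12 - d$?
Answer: $13$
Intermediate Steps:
$N = -36$ ($N = \left(-12\right) 3 = -36$)
$N + V{\left(60,L \right)} = -36 + \left(12 - -37\right) = -36 + \left(12 + 37\right) = -36 + 49 = 13$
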